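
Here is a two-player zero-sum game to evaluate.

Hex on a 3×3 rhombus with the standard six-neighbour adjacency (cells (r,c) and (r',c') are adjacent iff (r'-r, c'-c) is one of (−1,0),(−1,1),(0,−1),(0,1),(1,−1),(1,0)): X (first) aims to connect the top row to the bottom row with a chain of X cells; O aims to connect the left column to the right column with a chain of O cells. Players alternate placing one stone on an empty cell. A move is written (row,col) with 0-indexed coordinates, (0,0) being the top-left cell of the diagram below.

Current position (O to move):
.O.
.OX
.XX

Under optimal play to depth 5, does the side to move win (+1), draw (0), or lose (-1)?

value(.O./.OX/.XX, O) = +1

[.O./.OX/.XX] O move#1: (0,0):-1/OO./.OX/.XX, (0,2):+1/.OO/.OX/.XX*, (1,0):-1/.O./OOX/.XX, (2,0):-1/.O./.OX/OXX
[.OO/.OX/.XX] X move#2: (0,0):-1/XOO/.OX/.XX*, (1,0):-1/.OO/XOX/.XX, (2,0):-1/.OO/.OX/XXX
[XOO/.OX/.XX] O move#3: (1,0):+1/XOO/OOX/.XX*, (2,0):+1/XOO/.OX/OXX
[XOO/OOX/.XX] end (terminal -1, X#4); searched .O./.OX/.XX to 5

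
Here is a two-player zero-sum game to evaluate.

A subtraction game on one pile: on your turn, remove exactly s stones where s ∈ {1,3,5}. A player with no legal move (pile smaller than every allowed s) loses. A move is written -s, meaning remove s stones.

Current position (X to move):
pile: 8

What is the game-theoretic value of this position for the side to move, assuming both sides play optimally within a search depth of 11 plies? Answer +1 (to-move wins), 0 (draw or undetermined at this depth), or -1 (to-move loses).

value(8, X) = -1

p1 X@[8]: -1[7]-1* -3[5]-1 -5[3]-1
p2 O@[7]: -1[6]+1* -3[4]+1 -5[2]+1
p3 X@[6]: -1[5]-1* -3[3]-1 -5[1]-1
p4 O@[5]: -1[4]+1* -3[2]+1 -5[0]+1
p5 X@[4]: -1[3]-1* -3[1]-1
p6 O@[3]: -1[2]+1* -3[0]+1
p7 X@[2]: -1[1]-1*
p8 O@[1]: -1[0]+1*
p9 X@[0] terminal -1; root [8] d11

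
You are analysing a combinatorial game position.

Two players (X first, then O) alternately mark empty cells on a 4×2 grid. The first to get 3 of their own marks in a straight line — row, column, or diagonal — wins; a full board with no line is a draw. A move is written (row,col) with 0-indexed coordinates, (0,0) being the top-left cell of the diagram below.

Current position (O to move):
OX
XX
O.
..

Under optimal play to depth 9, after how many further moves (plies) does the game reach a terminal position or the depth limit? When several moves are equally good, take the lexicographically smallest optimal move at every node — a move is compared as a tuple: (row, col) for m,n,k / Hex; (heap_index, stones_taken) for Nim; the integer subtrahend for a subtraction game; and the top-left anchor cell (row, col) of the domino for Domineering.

PV length from [OX/XX/O./..]: 3 plies

ply 1, O at OX/XX/O./.. | (2,1)=+0→OX/XX/OO/..*; (3,0)=-1→OX/XX/O./O.; (3,1)=-1→OX/XX/O./.O
ply 2, X at OX/XX/OO/.. | (3,0)=+0→OX/XX/OO/X.*; (3,1)=+0→OX/XX/OO/.X
ply 3, O at OX/XX/OO/X. | (3,1)=+0→OX/XX/OO/XO*
ply 4: OX/XX/OO/XO is terminal +0 (X); from OX/XX/O./.. depth 9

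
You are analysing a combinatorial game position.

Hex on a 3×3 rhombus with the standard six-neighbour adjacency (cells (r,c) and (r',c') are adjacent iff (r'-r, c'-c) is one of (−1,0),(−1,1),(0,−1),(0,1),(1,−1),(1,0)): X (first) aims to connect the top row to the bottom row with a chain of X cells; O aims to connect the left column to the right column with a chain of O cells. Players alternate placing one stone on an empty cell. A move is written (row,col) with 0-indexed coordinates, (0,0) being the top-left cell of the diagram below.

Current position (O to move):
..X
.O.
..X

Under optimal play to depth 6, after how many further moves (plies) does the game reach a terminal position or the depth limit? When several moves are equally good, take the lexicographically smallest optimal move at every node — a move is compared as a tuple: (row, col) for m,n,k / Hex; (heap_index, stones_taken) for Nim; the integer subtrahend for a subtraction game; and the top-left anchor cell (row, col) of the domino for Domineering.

PV length from [..X/.O./..X]: 5 plies

p1 O@[..X/.O./..X]: (0,0)[O.X/.O./..X]-1 (0,1)[.OX/.O./..X]-1 (1,0)[..X/OO./..X]-1 (1,2)[..X/.OO/..X]+1* (2,0)[..X/.O./O.X]-1 (2,1)[..X/.O./.OX]-1
p2 X@[..X/.OO/..X]: (0,0)[X.X/.OO/..X]-1* (0,1)[.XX/.OO/..X]-1 (1,0)[..X/XOO/..X]-1 (2,0)[..X/.OO/X.X]-1 (2,1)[..X/.OO/.XX]-1
p3 O@[X.X/.OO/..X]: (0,1)[XOX/.OO/..X]+1* (1,0)[X.X/OOO/..X]+1 (2,0)[X.X/.OO/O.X]+1 (2,1)[X.X/.OO/.OX]+1
p4 X@[XOX/.OO/..X]: (1,0)[XOX/XOO/..X]-1* (2,0)[XOX/.OO/X.X]-1 (2,1)[XOX/.OO/.XX]-1
p5 O@[XOX/XOO/..X]: (2,0)[XOX/XOO/O.X]+1* (2,1)[XOX/XOO/.OX]-1
p6 X@[XOX/XOO/O.X] terminal -1; root [..X/.O./..X] d6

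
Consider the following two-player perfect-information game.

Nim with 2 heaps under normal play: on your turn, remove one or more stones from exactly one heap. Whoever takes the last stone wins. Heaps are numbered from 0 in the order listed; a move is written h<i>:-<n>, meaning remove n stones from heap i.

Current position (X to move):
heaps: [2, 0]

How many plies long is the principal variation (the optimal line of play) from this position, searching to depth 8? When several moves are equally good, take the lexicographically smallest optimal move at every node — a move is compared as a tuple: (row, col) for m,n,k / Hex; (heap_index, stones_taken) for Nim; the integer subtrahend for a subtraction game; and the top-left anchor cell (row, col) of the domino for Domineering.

PV length from [(2,0)]: 1 ply

[(2,0)] X move#1: h0:-1:-1/(1,0), h0:-2:+1/(0,0)*
[(0,0)] end (terminal -1, O#2); searched (2,0) to 8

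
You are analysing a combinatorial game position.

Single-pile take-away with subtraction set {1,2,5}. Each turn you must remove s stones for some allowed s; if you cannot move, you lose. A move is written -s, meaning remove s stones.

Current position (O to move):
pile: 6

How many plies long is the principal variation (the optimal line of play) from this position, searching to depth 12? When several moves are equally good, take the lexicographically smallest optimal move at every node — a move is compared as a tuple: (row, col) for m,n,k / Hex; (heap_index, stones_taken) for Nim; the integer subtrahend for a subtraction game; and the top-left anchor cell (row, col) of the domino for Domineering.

PV length from [6]: 4 plies

ply 1, O at 6 | -1=-1→5*; -2=-1→4; -5=-1→1
ply 2, X at 5 | -1=-1→4; -2=+1→3*; -5=+1→0
ply 3, O at 3 | -1=-1→2*; -2=-1→1
ply 4, X at 2 | -1=-1→1; -2=+1→0*
ply 5: 0 is terminal -1 (O); from 6 depth 12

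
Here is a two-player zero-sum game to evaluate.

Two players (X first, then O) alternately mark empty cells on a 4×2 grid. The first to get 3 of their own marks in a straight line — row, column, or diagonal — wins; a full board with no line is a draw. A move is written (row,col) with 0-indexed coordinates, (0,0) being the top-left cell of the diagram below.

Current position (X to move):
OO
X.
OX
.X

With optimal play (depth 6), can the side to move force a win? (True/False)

p1 X@[OO/X./OX/.X]: (1,1)[OO/XX/OX/.X]+1* (3,0)[OO/X./OX/XX]+0
p2 O@[OO/XX/OX/.X] terminal -1; root [OO/X./OX/.X] d6

X winning at [OO/X./OX/.X]: True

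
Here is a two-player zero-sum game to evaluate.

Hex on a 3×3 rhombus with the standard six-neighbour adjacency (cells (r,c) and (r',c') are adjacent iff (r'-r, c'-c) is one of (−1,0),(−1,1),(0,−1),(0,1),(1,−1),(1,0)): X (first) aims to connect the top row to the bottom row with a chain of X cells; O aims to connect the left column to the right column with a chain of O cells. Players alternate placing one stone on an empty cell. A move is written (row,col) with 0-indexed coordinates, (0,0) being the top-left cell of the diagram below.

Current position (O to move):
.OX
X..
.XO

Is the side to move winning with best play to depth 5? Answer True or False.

O winning at [.OX/X../.XO]: False

ply 1, O at .OX/X../.XO | (0,0)=-1→OOX/X../.XO*; (1,1)=-1→.OX/XO./.XO; (1,2)=-1→.OX/X.O/.XO; (2,0)=-1→.OX/X../OXO
ply 2, X at OOX/X../.XO | (1,1)=+1→OOX/XX./.XO*; (1,2)=+1→OOX/X.X/.XO; (2,0)=+1→OOX/X../XXO
ply 3: OOX/XX./.XO is terminal -1 (O); from .OX/X../.XO depth 5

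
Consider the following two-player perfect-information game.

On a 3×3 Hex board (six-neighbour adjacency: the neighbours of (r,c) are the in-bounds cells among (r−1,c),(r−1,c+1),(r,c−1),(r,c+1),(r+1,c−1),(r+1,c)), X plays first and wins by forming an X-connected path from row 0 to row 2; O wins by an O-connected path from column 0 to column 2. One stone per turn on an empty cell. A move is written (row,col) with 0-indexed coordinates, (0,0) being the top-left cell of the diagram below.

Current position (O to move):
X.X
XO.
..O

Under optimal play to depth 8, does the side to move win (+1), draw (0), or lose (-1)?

[X.X/XO./..O] O move#1: (0,1):-1/XOX/XO./..O, (1,2):-1/X.X/XOO/..O, (2,0):+1/X.X/XO./O.O*, (2,1):-1/X.X/XO./.OO
[X.X/XO./O.O] X move#2: (0,1):-1/XXX/XO./O.O*, (1,2):-1/X.X/XOX/O.O, (2,1):-1/X.X/XO./OXO
[XXX/XO./O.O] O move#3: (1,2):+1/XXX/XOO/O.O*, (2,1):+1/XXX/XO./OOO
[XXX/XOO/O.O] end (terminal -1, X#4); searched X.X/XO./..O to 8

value(X.X/XO./..O, O) = +1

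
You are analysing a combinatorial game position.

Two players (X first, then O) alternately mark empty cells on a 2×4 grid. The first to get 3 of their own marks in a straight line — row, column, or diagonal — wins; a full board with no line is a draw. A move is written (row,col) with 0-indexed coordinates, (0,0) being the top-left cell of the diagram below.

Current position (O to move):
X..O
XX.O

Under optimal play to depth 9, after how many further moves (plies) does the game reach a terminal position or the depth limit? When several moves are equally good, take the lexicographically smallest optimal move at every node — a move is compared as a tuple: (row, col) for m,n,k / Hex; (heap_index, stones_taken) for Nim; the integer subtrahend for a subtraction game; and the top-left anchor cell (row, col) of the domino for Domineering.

ply 1, O at X..O/XX.O | (0,1)=-1→XO.O/XX.O; (0,2)=-1→X.OO/XX.O; (1,2)=+0→X..O/XXOO*
ply 2, X at X..O/XXOO | (0,1)=+0→XX.O/XXOO*; (0,2)=+0→X.XO/XXOO
ply 3, O at XX.O/XXOO | (0,2)=+0→XXOO/XXOO*
ply 4: XXOO/XXOO is terminal +0 (X); from X..O/XX.O depth 9

PV length from [X..O/XX.O]: 3 plies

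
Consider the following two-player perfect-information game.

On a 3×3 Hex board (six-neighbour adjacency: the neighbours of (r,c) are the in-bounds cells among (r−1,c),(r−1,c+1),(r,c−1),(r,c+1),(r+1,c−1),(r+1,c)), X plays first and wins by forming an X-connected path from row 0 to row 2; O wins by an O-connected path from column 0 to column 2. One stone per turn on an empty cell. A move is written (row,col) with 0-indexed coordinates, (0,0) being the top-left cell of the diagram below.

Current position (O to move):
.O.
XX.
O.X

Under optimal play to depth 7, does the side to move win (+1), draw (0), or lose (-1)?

p1 O@[.O./XX./O.X]: (0,0)[OO./XX./O.X]-1* (0,2)[.OO/XX./O.X]-1 (1,2)[.O./XXO/O.X]-1 (2,1)[.O./XX./OOX]-1
p2 X@[OO./XX./O.X]: (0,2)[OOX/XX./O.X]+1* (1,2)[OO./XXX/O.X]-1 (2,1)[OO./XX./OXX]-1
p3 O@[OOX/XX./O.X]: (1,2)[OOX/XXO/O.X]-1* (2,1)[OOX/XX./OOX]-1
p4 X@[OOX/XXO/O.X]: (2,1)[OOX/XXO/OXX]+1*
p5 O@[OOX/XXO/OXX] terminal -1; root [.O./XX./O.X] d7

value(.O./XX./O.X, O) = -1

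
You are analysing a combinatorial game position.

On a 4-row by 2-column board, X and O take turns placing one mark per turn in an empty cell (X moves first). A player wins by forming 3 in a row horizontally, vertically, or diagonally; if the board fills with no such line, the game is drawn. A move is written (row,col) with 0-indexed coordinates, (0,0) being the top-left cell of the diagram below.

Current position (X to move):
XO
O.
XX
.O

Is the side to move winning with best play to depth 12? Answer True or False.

p1 X@[XO/O./XX/.O]: (1,1)[XO/OX/XX/.O]+0* (3,0)[XO/O./XX/XO]+0
p2 O@[XO/OX/XX/.O]: (3,0)[XO/OX/XX/OO]+0*
p3 X@[XO/OX/XX/OO] terminal +0; root [XO/O./XX/.O] d12

X winning at [XO/O./XX/.O]: False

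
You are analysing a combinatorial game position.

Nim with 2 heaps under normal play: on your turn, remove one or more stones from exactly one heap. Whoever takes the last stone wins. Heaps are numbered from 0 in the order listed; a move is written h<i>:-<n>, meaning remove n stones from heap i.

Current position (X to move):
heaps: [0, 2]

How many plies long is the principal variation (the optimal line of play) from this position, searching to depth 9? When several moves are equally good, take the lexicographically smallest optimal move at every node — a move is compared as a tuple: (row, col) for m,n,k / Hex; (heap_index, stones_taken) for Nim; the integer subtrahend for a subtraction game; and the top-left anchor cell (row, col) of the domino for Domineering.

[(0,2)] X move#1: h1:-1:-1/(0,1), h1:-2:+1/(0,0)*
[(0,0)] end (terminal -1, O#2); searched (0,2) to 9

PV length from [(0,2)]: 1 ply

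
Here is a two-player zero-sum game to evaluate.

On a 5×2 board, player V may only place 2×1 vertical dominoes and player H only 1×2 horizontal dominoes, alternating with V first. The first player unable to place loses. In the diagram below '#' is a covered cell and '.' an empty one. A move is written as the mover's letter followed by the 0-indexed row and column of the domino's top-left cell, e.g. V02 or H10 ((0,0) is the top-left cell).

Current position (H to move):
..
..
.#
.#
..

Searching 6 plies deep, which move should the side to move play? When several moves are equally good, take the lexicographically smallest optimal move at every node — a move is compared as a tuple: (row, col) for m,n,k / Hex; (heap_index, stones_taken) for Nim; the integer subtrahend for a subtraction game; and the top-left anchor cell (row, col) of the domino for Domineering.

ply 1, H at ../../.#/.#/.. | H00=+1→##/../.#/.#/..*; H10=+1→../##/.#/.#/..; H40=-1→../../.#/.#/##
ply 2, V at ##/../.#/.#/.. | V10=-1→##/#./##/.#/..*; V20=-1→##/../##/##/..; V30=-1→##/../.#/##/#.
ply 3, H at ##/#./##/.#/.. | H40=+1→##/#./##/.#/##*
ply 4: ##/#./##/.#/## is terminal -1 (V); from ../../.#/.#/.. depth 6

H's best at [../../.#/.#/..]: H00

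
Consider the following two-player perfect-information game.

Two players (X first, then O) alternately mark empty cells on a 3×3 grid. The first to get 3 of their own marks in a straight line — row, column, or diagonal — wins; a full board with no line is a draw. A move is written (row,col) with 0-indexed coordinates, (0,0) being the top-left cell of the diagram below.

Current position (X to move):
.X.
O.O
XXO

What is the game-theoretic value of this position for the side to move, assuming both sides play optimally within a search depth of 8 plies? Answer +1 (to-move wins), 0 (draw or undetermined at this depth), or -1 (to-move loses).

ply 1, X at .X./O.O/XXO | (0,0)=-1→XX./O.O/XXO; (0,2)=-1→.XX/O.O/XXO; (1,1)=+1→.X./OXO/XXO*
ply 2: .X./OXO/XXO is terminal -1 (O); from .X./O.O/XXO depth 8

value(.X./O.O/XXO, X) = +1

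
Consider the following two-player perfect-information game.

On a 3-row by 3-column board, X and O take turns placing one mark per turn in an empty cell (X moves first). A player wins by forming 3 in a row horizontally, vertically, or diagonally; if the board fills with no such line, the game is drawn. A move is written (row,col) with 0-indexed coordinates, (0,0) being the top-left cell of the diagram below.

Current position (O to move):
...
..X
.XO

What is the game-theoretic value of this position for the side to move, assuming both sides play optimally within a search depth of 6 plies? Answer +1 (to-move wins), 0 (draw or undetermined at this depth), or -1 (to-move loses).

value(.../..X/.XO, O) = 0

p1 O@[.../..X/.XO]: (0,0)[O../..X/.XO]-1 (0,1)[.O./..X/.XO]+0* (0,2)[..O/..X/.XO]-1 (1,0)[.../O.X/.XO]+0 (1,1)[.../.OX/.XO]+0 (2,0)[.../..X/OXO]-1
p2 X@[.O./..X/.XO]: (0,0)[XO./..X/.XO]+0* (0,2)[.OX/..X/.XO]+0 (1,0)[.O./X.X/.XO]+0 (1,1)[.O./.XX/.XO]+0 (2,0)[.O./..X/XXO]-1
p3 O@[XO./..X/.XO]: (0,2)[XOO/..X/.XO]-1 (1,0)[XO./O.X/.XO]+0* (1,1)[XO./.OX/.XO]+0 (2,0)[XO./..X/OXO]+0
p4 X@[XO./O.X/.XO]: (0,2)[XOX/O.X/.XO]+0* (1,1)[XO./OXX/.XO]+0 (2,0)[XO./O.X/XXO]+0
p5 O@[XOX/O.X/.XO]: (1,1)[XOX/OOX/.XO]+0* (2,0)[XOX/O.X/OXO]+0
p6 X@[XOX/OOX/.XO]: (2,0)[XOX/OOX/XXO]+0*
p7 O@[XOX/OOX/XXO] terminal +0; root [.../..X/.XO] d6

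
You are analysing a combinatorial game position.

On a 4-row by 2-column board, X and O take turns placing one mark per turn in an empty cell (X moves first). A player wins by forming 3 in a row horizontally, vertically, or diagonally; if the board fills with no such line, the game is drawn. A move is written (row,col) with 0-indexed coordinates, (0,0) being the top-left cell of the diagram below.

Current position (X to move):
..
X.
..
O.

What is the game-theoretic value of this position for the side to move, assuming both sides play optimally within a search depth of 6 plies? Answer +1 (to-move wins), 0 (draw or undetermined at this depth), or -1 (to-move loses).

ply 1, X at ../X./../O. | (0,0)=+0→X./X./../O.*; (0,1)=+0→.X/X./../O.; (1,1)=+0→../XX/../O.; (2,0)=+0→../X./X./O.; (2,1)=+0→../X./.X/O.; (3,1)=+0→../X./../OX
ply 2, O at X./X./../O. | (0,1)=-1→XO/X./../O.; (1,1)=-1→X./XO/../O.; (2,0)=+0→X./X./O./O.*; (2,1)=-1→X./X./.O/O.; (3,1)=-1→X./X./../OO
ply 3, X at X./X./O./O. | (0,1)=+0→XX/X./O./O.*; (1,1)=+0→X./XX/O./O.; (2,1)=+0→X./X./OX/O.; (3,1)=+0→X./X./O./OX
ply 4, O at XX/X./O./O. | (1,1)=+0→XX/XO/O./O.*; (2,1)=+0→XX/X./OO/O.; (3,1)=+0→XX/X./O./OO
ply 5, X at XX/XO/O./O. | (2,1)=+0→XX/XO/OX/O.*; (3,1)=+0→XX/XO/O./OX
ply 6, O at XX/XO/OX/O. | (3,1)=+0→XX/XO/OX/OO*
ply 7: XX/XO/OX/OO is terminal +0 (X); from ../X./../O. depth 6

value(../X./../O., X) = 0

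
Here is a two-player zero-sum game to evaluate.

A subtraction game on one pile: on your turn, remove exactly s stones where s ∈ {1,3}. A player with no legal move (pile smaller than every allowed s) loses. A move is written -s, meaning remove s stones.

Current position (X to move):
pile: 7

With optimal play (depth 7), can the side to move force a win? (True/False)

X winning at [7]: True

p1 X@[7]: -1[6]+1* -3[4]+1
p2 O@[6]: -1[5]-1* -3[3]-1
p3 X@[5]: -1[4]+1* -3[2]+1
p4 O@[4]: -1[3]-1* -3[1]-1
p5 X@[3]: -1[2]+1* -3[0]+1
p6 O@[2]: -1[1]-1*
p7 X@[1]: -1[0]+1*
p8 O@[0] terminal -1; root [7] d7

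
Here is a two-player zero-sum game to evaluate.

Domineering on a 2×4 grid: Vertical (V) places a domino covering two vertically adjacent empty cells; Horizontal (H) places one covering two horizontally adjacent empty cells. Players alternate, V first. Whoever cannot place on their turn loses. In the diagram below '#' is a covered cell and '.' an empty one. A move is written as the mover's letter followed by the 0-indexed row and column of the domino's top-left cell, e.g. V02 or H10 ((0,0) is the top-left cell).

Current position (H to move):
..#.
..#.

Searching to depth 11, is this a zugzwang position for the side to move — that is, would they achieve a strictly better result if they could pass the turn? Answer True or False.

[..#./..#.] H move#1: H00:+1/###./..#.*, H10:+1/..#./###.
[###./..#.] V move#2: V03:-1/####/..##*
[####/..##] H move#3: H10:+1/####/####*
[####/####] end (terminal -1, V#4); searched ..#./..#. to 11
suppose H passes — search the same position with V to move:
pass> [..#./..#.] V move#1: V00:+1/#.#./#.#.*, V01:+1/.##./.##., V03:-1/..##/..##
pass> [#.#./#.#.] end (terminal -1, H#2); searched ..#./..#. to 11
for H: play +1, pass -1

zugzwang(..#./..#., H) = False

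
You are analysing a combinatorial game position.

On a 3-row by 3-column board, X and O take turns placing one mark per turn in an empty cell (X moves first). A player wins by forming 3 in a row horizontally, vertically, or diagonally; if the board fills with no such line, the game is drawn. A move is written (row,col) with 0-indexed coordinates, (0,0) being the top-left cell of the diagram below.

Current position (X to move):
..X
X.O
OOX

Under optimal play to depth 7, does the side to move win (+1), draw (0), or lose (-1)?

value(..X/X.O/OOX, X) = +1

ply 1, X at ..X/X.O/OOX | (0,0)=+1→X.X/X.O/OOX*; (0,1)=+0→.XX/X.O/OOX; (1,1)=+0→..X/XXO/OOX
ply 2, O at X.X/X.O/OOX | (0,1)=-1→XOX/X.O/OOX*; (1,1)=-1→X.X/XOO/OOX
ply 3, X at XOX/X.O/OOX | (1,1)=+1→XOX/XXO/OOX*
ply 4: XOX/XXO/OOX is terminal -1 (O); from ..X/X.O/OOX depth 7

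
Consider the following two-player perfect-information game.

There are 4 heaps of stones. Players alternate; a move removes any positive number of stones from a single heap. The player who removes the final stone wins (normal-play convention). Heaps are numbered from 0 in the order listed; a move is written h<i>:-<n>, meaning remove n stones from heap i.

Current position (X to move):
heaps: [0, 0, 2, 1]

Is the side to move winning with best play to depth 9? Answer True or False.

X winning at [(0,0,2,1)]: True

ply 1, X at (0,0,2,1) | h2:-1=+1→(0,0,1,1)*; h2:-2=-1→(0,0,0,1); h3:-1=-1→(0,0,2,0)
ply 2, O at (0,0,1,1) | h2:-1=-1→(0,0,0,1)*; h3:-1=-1→(0,0,1,0)
ply 3, X at (0,0,0,1) | h3:-1=+1→(0,0,0,0)*
ply 4: (0,0,0,0) is terminal -1 (O); from (0,0,2,1) depth 9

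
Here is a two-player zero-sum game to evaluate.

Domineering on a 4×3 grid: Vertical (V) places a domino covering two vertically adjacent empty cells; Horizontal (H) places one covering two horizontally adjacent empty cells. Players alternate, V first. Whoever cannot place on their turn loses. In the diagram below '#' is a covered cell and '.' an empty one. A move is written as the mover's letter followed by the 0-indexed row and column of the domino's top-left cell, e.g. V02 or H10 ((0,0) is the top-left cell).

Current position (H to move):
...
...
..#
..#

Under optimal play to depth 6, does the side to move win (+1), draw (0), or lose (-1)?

value(.../.../..#/..#, H) = -1

p1 H@[.../.../..#/..#]: H00[##./.../..#/..#]-1* H01[.##/.../..#/..#]-1 H10[.../##./..#/..#]-1 H11[.../.##/..#/..#]-1 H20[.../.../###/..#]-1 H30[.../.../..#/###]-1
p2 V@[##./.../..#/..#]: V02[###/..#/..#/..#]-1 V10[##./#../#.#/..#]+1* V11[##./.#./.##/..#]+1 V20[##./.../#.#/#.#]+1 V21[##./.../.##/.##]+1
p3 H@[##./#../#.#/..#]: H11[##./###/#.#/..#]-1* H30[##./#../#.#/###]-1
p4 V@[##./###/#.#/..#]: V21[##./###/###/.##]+1*
p5 H@[##./###/###/.##] terminal -1; root [.../.../..#/..#] d6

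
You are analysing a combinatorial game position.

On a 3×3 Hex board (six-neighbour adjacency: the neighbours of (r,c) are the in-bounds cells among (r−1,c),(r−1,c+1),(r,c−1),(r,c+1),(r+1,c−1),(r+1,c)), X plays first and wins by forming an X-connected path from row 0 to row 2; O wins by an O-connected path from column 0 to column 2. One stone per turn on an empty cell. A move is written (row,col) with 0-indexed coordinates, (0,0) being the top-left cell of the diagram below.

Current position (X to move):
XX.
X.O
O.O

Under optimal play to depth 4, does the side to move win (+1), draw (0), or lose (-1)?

value(XX./X.O/O.O, X) = -1

p1 X@[XX./X.O/O.O]: (0,2)[XXX/X.O/O.O]-1* (1,1)[XX./XXO/O.O]-1 (2,1)[XX./X.O/OXO]-1
p2 O@[XXX/X.O/O.O]: (1,1)[XXX/XOO/O.O]+1* (2,1)[XXX/X.O/OOO]+1
p3 X@[XXX/XOO/O.O] terminal -1; root [XX./X.O/O.O] d4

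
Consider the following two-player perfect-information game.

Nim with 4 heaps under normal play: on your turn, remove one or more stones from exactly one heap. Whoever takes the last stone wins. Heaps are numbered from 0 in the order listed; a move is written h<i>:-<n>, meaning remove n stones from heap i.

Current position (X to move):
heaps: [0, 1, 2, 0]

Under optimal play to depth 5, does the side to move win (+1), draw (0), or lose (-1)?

value((0,1,2,0), X) = +1

[(0,1,2,0)] X move#1: h1:-1:-1/(0,0,2,0), h2:-1:+1/(0,1,1,0)*, h2:-2:-1/(0,1,0,0)
[(0,1,1,0)] O move#2: h1:-1:-1/(0,0,1,0)*, h2:-1:-1/(0,1,0,0)
[(0,0,1,0)] X move#3: h2:-1:+1/(0,0,0,0)*
[(0,0,0,0)] end (terminal -1, O#4); searched (0,1,2,0) to 5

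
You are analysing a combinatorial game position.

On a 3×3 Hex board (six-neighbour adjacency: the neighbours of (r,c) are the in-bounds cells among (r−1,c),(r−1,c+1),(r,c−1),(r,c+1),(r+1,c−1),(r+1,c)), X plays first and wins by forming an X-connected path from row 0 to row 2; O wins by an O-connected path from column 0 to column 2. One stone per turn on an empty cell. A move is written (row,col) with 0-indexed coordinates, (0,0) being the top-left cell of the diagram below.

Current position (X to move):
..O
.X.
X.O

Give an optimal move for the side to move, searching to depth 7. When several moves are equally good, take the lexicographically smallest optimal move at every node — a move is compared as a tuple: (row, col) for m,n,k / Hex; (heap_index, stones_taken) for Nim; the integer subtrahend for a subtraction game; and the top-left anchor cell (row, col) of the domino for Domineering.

X's best at [..O/.X./X.O]: (0,0)

ply 1, X at ..O/.X./X.O | (0,0)=+1→X.O/.X./X.O*; (0,1)=+1→.XO/.X./X.O; (1,0)=+1→..O/XX./X.O; (1,2)=-1→..O/.XX/X.O; (2,1)=-1→..O/.X./XXO
ply 2, O at X.O/.X./X.O | (0,1)=-1→XOO/.X./X.O*; (1,0)=-1→X.O/OX./X.O; (1,2)=-1→X.O/.XO/X.O; (2,1)=-1→X.O/.X./XOO
ply 3, X at XOO/.X./X.O | (1,0)=+1→XOO/XX./X.O*; (1,2)=-1→XOO/.XX/X.O; (2,1)=-1→XOO/.X./XXO
ply 4: XOO/XX./X.O is terminal -1 (O); from ..O/.X./X.O depth 7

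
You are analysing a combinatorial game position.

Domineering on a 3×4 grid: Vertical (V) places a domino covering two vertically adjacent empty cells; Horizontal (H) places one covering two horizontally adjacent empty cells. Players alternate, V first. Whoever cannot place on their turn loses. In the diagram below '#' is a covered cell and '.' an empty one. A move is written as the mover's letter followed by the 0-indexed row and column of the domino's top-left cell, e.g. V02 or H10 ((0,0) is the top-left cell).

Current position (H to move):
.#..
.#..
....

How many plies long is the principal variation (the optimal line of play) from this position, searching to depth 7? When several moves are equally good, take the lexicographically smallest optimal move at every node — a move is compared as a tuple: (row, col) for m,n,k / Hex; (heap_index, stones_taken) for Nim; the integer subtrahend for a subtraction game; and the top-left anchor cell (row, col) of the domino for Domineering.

PV length from [.#../.#../....]: 3 plies

[.#../.#../....] H move#1: H02:-1/.###/.#../...., H12:+1/.#../.###/....*, H20:-1/.#../.#../##.., H21:-1/.#../.#../.##., H22:-1/.#../.#../..##
[.#../.###/....] V move#2: V00:-1/##../####/....*, V10:-1/.#../####/#...
[##../####/....] H move#3: H02:+1/####/####/....*, H20:+1/##../####/##.., H21:+1/##../####/.##., H22:+1/##../####/..##
[####/####/....] end (terminal -1, V#4); searched .#../.#../.... to 7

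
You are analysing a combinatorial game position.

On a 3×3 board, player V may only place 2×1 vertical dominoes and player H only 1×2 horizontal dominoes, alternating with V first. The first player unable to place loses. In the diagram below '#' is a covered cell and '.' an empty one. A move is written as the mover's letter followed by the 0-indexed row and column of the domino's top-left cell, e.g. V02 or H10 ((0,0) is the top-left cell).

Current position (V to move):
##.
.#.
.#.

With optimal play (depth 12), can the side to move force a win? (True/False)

V winning at [##./.#./.#.]: True

p1 V@[##./.#./.#.]: V02[###/.##/.#.]+1* V10[##./##./##.]+1 V12[##./.##/.##]+1
p2 H@[###/.##/.#.] terminal -1; root [##./.#./.#.] d12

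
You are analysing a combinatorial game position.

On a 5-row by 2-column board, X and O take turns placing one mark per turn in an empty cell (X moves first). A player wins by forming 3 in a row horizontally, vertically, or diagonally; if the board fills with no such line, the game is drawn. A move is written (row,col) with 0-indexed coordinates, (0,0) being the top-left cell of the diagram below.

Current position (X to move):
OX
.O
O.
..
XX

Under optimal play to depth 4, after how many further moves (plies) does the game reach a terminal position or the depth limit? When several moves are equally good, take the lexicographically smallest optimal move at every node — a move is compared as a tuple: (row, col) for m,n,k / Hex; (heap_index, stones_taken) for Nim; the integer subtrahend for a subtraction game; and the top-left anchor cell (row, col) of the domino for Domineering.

p1 X@[OX/.O/O./../XX]: (1,0)[OX/XO/O./../XX]+0* (2,1)[OX/.O/OX/../XX]-1 (3,0)[OX/.O/O./X./XX]-1 (3,1)[OX/.O/O./.X/XX]-1
p2 O@[OX/XO/O./../XX]: (2,1)[OX/XO/OO/../XX]+0* (3,0)[OX/XO/O./O./XX]+0 (3,1)[OX/XO/O./.O/XX]+0
p3 X@[OX/XO/OO/../XX]: (3,0)[OX/XO/OO/X./XX]-1 (3,1)[OX/XO/OO/.X/XX]+0*
p4 O@[OX/XO/OO/.X/XX]: (3,0)[OX/XO/OO/OX/XX]+0*
p5 X@[OX/XO/OO/OX/XX] terminal +0; root [OX/.O/O./../XX] d4

PV length from [OX/.O/O./../XX]: 4 plies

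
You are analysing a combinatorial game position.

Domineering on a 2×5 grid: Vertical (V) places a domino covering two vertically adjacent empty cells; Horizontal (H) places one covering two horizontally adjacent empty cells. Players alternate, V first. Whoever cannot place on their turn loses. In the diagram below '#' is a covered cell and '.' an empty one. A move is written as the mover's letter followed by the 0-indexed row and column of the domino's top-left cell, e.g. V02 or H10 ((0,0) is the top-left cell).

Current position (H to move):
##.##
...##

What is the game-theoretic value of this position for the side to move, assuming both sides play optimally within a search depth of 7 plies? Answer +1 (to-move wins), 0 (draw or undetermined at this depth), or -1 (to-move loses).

ply 1, H at ##.##/...## | H10=-1→##.##/##.##; H11=+1→##.##/.####*
ply 2: ##.##/.#### is terminal -1 (V); from ##.##/...## depth 7

value(##.##/...##, H) = +1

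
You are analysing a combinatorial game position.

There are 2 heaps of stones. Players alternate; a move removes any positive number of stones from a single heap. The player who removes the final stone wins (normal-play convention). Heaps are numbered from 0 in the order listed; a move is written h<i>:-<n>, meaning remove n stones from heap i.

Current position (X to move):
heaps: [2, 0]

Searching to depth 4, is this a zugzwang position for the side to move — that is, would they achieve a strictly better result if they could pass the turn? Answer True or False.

zugzwang((2,0), X) = False

ply 1, X at (2,0) | h0:-1=-1→(1,0); h0:-2=+1→(0,0)*
ply 2: (0,0) is terminal -1 (O); from (2,0) depth 4
pass branch (O moves first from the same position):
  | ply 1, O at (2,0) | h0:-1=-1→(1,0); h0:-2=+1→(0,0)*
  | ply 2: (0,0) is terminal -1 (X); from (2,0) depth 4
X moving scores +1; X passing scores -1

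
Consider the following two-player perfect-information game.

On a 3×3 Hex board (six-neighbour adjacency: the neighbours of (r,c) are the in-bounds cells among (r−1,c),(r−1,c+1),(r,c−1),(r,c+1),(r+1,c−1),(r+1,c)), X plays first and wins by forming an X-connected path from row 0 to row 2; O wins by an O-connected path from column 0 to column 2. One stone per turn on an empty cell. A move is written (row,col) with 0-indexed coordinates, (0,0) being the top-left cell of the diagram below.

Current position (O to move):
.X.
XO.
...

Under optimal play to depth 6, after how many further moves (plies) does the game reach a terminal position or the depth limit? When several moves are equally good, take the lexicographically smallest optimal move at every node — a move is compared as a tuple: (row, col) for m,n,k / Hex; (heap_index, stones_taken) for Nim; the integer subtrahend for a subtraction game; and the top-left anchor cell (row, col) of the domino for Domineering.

PV length from [.X./XO./...]: 3 plies

[.X./XO./...] O move#1: (0,0):-1/OX./XO./..., (0,2):-1/.XO/XO./..., (1,2):-1/.X./XOO/..., (2,0):+1/.X./XO./O..*, (2,1):-1/.X./XO./.O., (2,2):-1/.X./XO./..O
[.X./XO./O..] X move#2: (0,0):-1/XX./XO./O..*, (0,2):-1/.XX/XO./O.., (1,2):-1/.X./XOX/O.., (2,1):-1/.X./XO./OX., (2,2):-1/.X./XO./O.X
[XX./XO./O..] O move#3: (0,2):+1/XXO/XO./O..*, (1,2):+1/XX./XOO/O.., (2,1):+1/XX./XO./OO., (2,2):+1/XX./XO./O.O
[XXO/XO./O..] end (terminal -1, X#4); searched .X./XO./... to 6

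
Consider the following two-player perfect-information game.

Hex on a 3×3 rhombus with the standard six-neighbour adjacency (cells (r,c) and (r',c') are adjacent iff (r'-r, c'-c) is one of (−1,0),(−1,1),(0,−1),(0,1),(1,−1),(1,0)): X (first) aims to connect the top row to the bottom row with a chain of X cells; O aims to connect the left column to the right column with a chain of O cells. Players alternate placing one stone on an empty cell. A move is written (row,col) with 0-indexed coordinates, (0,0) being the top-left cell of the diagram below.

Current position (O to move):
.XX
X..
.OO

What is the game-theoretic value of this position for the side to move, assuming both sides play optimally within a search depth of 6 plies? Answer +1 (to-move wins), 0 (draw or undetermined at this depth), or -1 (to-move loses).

ply 1, O at .XX/X../.OO | (0,0)=-1→OXX/X../.OO; (1,1)=-1→.XX/XO./.OO; (1,2)=-1→.XX/X.O/.OO; (2,0)=+1→.XX/X../OOO*
ply 2: .XX/X../OOO is terminal -1 (X); from .XX/X../.OO depth 6

value(.XX/X../.OO, O) = +1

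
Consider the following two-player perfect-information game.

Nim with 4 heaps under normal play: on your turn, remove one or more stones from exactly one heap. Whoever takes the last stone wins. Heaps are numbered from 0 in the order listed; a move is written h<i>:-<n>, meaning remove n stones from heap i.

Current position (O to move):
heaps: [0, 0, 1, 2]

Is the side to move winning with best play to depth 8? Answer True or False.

O winning at [(0,0,1,2)]: True

p1 O@[(0,0,1,2)]: h2:-1[(0,0,0,2)]-1 h3:-1[(0,0,1,1)]+1* h3:-2[(0,0,1,0)]-1
p2 X@[(0,0,1,1)]: h2:-1[(0,0,0,1)]-1* h3:-1[(0,0,1,0)]-1
p3 O@[(0,0,0,1)]: h3:-1[(0,0,0,0)]+1*
p4 X@[(0,0,0,0)] terminal -1; root [(0,0,1,2)] d8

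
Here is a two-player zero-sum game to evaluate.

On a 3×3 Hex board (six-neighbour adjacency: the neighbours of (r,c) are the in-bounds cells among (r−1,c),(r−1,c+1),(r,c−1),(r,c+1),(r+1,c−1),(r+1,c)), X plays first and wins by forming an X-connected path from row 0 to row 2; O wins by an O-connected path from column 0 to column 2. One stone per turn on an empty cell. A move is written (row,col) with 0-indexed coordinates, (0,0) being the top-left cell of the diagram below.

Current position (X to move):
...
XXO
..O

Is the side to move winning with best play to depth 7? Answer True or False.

[.../XXO/..O] X move#1: (0,0):+1/X../XXO/..O*, (0,1):+1/.X./XXO/..O, (0,2):+1/..X/XXO/..O, (2,0):+1/.../XXO/X.O, (2,1):+1/.../XXO/.XO
[X../XXO/..O] O move#2: (0,1):-1/XO./XXO/..O*, (0,2):-1/X.O/XXO/..O, (2,0):-1/X../XXO/O.O, (2,1):-1/X../XXO/.OO
[XO./XXO/..O] X move#3: (0,2):+1/XOX/XXO/..O*, (2,0):+1/XO./XXO/X.O, (2,1):+1/XO./XXO/.XO
[XOX/XXO/..O] O move#4: (2,0):-1/XOX/XXO/O.O*, (2,1):-1/XOX/XXO/.OO
[XOX/XXO/O.O] X move#5: (2,1):+1/XOX/XXO/OXO*
[XOX/XXO/OXO] end (terminal -1, O#6); searched .../XXO/..O to 7

X winning at [.../XXO/..O]: True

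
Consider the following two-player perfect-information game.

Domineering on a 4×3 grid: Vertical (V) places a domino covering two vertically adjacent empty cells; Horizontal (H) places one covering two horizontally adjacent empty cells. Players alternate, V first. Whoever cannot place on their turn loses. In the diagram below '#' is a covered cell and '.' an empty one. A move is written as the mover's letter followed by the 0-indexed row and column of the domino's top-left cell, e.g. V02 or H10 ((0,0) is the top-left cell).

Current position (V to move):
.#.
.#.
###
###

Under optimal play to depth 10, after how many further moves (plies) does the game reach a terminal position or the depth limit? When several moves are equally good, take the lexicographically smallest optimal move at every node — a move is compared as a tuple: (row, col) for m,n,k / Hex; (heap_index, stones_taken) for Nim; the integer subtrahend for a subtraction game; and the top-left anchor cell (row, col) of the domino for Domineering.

PV length from [.#./.#./###/###]: 1 ply

p1 V@[.#./.#./###/###]: V00[##./##./###/###]+1* V02[.##/.##/###/###]+1
p2 H@[##./##./###/###] terminal -1; root [.#./.#./###/###] d10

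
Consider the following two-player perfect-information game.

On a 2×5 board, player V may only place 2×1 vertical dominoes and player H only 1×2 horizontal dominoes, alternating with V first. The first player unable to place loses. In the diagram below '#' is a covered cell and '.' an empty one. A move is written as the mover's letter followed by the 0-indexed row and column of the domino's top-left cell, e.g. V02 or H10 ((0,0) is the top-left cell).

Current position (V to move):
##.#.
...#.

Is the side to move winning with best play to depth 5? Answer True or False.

[##.#./...#.] V move#1: V02:+1/####./..##.*, V04:-1/##.##/...##
[####./..##.] H move#2: H10:-1/####./####.*
[####./####.] V move#3: V04:+1/#####/#####*
[#####/#####] end (terminal -1, H#4); searched ##.#./...#. to 5

V winning at [##.#./...#.]: True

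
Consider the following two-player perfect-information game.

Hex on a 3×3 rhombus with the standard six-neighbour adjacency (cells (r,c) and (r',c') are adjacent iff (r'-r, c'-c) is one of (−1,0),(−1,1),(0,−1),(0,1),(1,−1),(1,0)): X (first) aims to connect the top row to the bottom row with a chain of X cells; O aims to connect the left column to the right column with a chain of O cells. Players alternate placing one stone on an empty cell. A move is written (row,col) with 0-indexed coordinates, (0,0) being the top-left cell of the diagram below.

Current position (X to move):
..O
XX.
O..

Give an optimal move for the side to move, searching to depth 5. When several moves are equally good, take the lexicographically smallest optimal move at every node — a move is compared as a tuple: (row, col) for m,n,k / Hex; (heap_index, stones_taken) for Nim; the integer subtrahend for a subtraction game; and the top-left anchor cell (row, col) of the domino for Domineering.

ply 1, X at ..O/XX./O.. | (0,0)=-1→X.O/XX./O..; (0,1)=-1→.XO/XX./O..; (1,2)=+1→..O/XXX/O..*; (2,1)=+1→..O/XX./OX.; (2,2)=+1→..O/XX./O.X
ply 2, O at ..O/XXX/O.. | (0,0)=-1→O.O/XXX/O..*; (0,1)=-1→.OO/XXX/O..; (2,1)=-1→..O/XXX/OO.; (2,2)=-1→..O/XXX/O.O
ply 3, X at O.O/XXX/O.. | (0,1)=+1→OXO/XXX/O..*; (2,1)=-1→O.O/XXX/OX.; (2,2)=-1→O.O/XXX/O.X
ply 4, O at OXO/XXX/O.. | (2,1)=-1→OXO/XXX/OO.*; (2,2)=-1→OXO/XXX/O.O
ply 5, X at OXO/XXX/OO. | (2,2)=+1→OXO/XXX/OOX*
ply 6: OXO/XXX/OOX is terminal -1 (O); from ..O/XX./O.. depth 5

X's best at [..O/XX./O..]: (1,2)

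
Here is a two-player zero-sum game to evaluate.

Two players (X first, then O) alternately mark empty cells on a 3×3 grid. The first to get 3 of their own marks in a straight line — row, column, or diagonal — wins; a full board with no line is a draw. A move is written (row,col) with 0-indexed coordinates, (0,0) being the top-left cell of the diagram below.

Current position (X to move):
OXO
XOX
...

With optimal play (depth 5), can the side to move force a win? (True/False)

ply 1, X at OXO/XOX/... | (2,0)=-1→OXO/XOX/X..*; (2,1)=-1→OXO/XOX/.X.; (2,2)=-1→OXO/XOX/..X
ply 2, O at OXO/XOX/X.. | (2,1)=+0→OXO/XOX/XO.; (2,2)=+1→OXO/XOX/X.O*
ply 3: OXO/XOX/X.O is terminal -1 (X); from OXO/XOX/... depth 5

X winning at [OXO/XOX/...]: False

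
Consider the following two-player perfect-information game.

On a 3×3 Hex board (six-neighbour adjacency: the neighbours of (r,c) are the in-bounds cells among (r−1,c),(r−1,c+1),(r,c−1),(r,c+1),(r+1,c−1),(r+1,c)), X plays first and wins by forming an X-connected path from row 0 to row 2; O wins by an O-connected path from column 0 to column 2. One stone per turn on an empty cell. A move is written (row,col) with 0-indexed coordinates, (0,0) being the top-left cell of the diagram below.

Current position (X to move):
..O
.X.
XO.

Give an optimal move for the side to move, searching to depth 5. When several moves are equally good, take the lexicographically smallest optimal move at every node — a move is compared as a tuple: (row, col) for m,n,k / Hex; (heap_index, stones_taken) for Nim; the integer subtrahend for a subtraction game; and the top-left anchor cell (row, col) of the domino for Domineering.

X's best at [..O/.X./XO.]: (0,0)

p1 X@[..O/.X./XO.]: (0,0)[X.O/.X./XO.]+1* (0,1)[.XO/.X./XO.]+1 (1,0)[..O/XX./XO.]+1 (1,2)[..O/.XX/XO.]-1 (2,2)[..O/.X./XOX]-1
p2 O@[X.O/.X./XO.]: (0,1)[XOO/.X./XO.]-1* (1,0)[X.O/OX./XO.]-1 (1,2)[X.O/.XO/XO.]-1 (2,2)[X.O/.X./XOO]-1
p3 X@[XOO/.X./XO.]: (1,0)[XOO/XX./XO.]+1* (1,2)[XOO/.XX/XO.]-1 (2,2)[XOO/.X./XOX]-1
p4 O@[XOO/XX./XO.] terminal -1; root [..O/.X./XO.] d5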